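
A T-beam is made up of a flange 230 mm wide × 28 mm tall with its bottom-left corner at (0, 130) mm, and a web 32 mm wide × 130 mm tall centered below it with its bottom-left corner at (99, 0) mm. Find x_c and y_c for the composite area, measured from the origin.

x_c = 115.00 mm, y_c = 113.00 mm

web: A = 32 × 130 = 4160.00, centroid at (115.00, 65.00).
flange: A = 230 × 28 = 6440.00, centroid at (115.00, 144.00).
ΣA = 10600.00 mm², ΣAx_c = 1219000.00 mm³, ΣAy_c = 1197760.00 mm³.
x_c = 1219000.00/10600.00 = 115.00 mm; y_c = 1197760.00/10600.00 = 113.00 mm.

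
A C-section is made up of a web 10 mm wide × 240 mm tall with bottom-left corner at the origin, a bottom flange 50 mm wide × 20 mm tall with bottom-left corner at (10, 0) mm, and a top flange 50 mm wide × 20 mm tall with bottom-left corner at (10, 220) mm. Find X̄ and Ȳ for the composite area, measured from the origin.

X̄ = 18.64 mm, Ȳ = 120.00 mm

web: A = 10 × 240 = 2400.00, centroid at (5.00, 120.00).
bottom flange: A = 50 × 20 = 1000.00, centroid at (35.00, 10.00).
top flange: A = 50 × 20 = 1000.00, centroid at (35.00, 230.00).
ΣA = 4400.00 mm², ΣAX̄ = 82000.00 mm³, ΣAȲ = 528000.00 mm³.
X̄ = 82000.00/4400.00 = 18.64 mm; Ȳ = 528000.00/4400.00 = 120.00 mm.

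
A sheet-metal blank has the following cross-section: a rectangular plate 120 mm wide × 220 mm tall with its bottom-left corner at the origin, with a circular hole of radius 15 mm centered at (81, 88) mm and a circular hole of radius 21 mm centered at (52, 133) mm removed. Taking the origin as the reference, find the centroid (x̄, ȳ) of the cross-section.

x̄ = 59.85 mm, ȳ = 109.33 mm

plate: A = 120 × 220 = 26400.00, centroid at (60.00, 110.00).
hole 1: A = −π·15² = -706.86, centroid at (81.00, 88.00).
hole 2: A = −π·21² = -1385.44, centroid at (52.00, 133.00).
ΣA = 24307.70 mm², ΣAx̄ = 1454701.47 mm³, ΣAȳ = 2657532.63 mm³.
x̄ = 1454701.47/24307.70 = 59.85 mm; ȳ = 2657532.63/24307.70 = 109.33 mm.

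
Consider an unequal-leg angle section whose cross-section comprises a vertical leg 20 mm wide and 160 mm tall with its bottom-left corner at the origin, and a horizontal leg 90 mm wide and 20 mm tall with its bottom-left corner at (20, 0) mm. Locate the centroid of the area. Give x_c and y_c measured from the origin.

vertical leg: A = 20 × 160 = 3200.00, centroid at (10.00, 80.00).
horizontal leg: A = 90 × 20 = 1800.00, centroid at (65.00, 10.00).
ΣA = 5000.00 mm², ΣAx_c = 149000.00 mm³, ΣAy_c = 274000.00 mm³.
x_c = 149000.00/5000.00 = 29.80 mm; y_c = 274000.00/5000.00 = 54.80 mm.

x_c = 29.80 mm, y_c = 54.80 mm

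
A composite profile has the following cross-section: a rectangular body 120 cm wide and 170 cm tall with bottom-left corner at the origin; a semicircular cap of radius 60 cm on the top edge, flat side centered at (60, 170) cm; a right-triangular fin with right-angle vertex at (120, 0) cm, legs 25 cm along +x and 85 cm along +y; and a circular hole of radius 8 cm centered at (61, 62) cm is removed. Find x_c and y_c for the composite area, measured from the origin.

x_c = 62.69 cm, y_c = 106.14 cm

rectangular body: A = 120 × 170 = 20400.00, centroid at (60.00, 85.00).
semicircular top: A = ½π·60² = 5654.87, centroid at (60.00, 195.46).
triangular fin: A = ½·25·85 = 1062.50, centroid at (128.33, 28.33).
hole: A = −π·8² = -201.06, centroid at (61.00, 62.00).
ΣA = 26916.30 cm²
ΣAx_c = (20400.00)(60.00) + (5654.87)(60.00) + (1062.50)(128.33) + (-201.06)(61.00) = 1687381.40 cm³
ΣAy_c = (20400.00)(85.00) + (5654.87)(195.46) + (1062.50)(28.33) + (-201.06)(62.00) = 2856965.68 cm³
x_c = 1687381.40 / 26916.30 = 62.69 cm
y_c = 2856965.68 / 26916.30 = 106.14 cm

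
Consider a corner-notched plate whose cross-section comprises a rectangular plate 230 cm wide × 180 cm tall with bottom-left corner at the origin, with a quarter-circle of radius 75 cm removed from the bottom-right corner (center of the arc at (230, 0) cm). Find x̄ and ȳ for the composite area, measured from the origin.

plate: A = 230 × 180 = 41400.00, centroid at (115.00, 90.00).
removed quarter-circle: A = −¼π·75² = -4417.86, centroid at (198.17, 31.83).
ΣA = 36982.14 cm²
ΣAx̄ = (41400.00)(115.00) + (-4417.86)(198.17) = 3885516.13 cm³
ΣAȳ = (41400.00)(90.00) + (-4417.86)(31.83) = 3585375.00 cm³
x̄ = 3885516.13 / 36982.14 = 105.06 cm
ȳ = 3585375.00 / 36982.14 = 96.95 cm

x̄ = 105.06 cm, ȳ = 96.95 cm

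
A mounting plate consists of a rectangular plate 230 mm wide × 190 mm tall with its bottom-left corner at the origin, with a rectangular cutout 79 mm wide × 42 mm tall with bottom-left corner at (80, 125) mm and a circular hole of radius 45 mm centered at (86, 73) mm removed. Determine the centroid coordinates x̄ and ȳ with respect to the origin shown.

plate: A = 230 × 190 = 43700.00, centroid at (115.00, 95.00).
hole 1: A = −(79 × 42) = -3318.00, centroid at (119.50, 146.00).
hole 2: A = −π·45² = -6361.73, centroid at (86.00, 73.00).
ΣA = 34020.27 mm²
ΣAx̄ = (43700.00)(115.00) + (-3318.00)(119.50) + (-6361.73)(86.00) = 4081890.64 mm³
ΣAȳ = (43700.00)(95.00) + (-3318.00)(146.00) + (-6361.73)(73.00) = 3202666.07 mm³
x̄ = 4081890.64 / 34020.27 = 119.98 mm
ȳ = 3202666.07 / 34020.27 = 94.14 mm

x̄ = 119.98 mm, ȳ = 94.14 mm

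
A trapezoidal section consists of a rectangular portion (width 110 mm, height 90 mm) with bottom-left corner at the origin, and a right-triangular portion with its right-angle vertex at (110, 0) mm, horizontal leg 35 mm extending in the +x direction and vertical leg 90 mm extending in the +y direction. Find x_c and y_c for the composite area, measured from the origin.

rectangular portion: A = 110 × 90 = 9900.00, centroid at (55.00, 45.00).
triangular portion: A = ½·35·90 = 1575.00, centroid at (121.67, 30.00).
ΣA = 11475.00 mm², ΣAx_c = 736125.00 mm³, ΣAy_c = 492750.00 mm³.
x_c = 736125.00/11475.00 = 64.15 mm; y_c = 492750.00/11475.00 = 42.94 mm.

x_c = 64.15 mm, y_c = 42.94 mm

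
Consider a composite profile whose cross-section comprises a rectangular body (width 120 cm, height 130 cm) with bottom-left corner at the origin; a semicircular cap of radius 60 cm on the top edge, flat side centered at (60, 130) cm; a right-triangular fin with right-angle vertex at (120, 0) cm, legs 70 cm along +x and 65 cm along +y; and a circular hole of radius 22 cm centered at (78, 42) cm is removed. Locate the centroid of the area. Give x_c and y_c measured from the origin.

x_c = 67.37 cm, y_c = 85.35 cm

Part | A | x̄ᵢ | ȳᵢ | A·x̄ᵢ | A·ȳᵢ
rectangular body | 15600.00 | 60.00 | 65.00 | 936000.00 | 1014000.00
semicircular top | 5654.87 | 60.00 | 155.46 | 339292.01 | 879132.68
triangular fin | 2275.00 | 143.33 | 21.67 | 326083.33 | 49291.67
hole | -1520.53 | 78.00 | 42.00 | -118601.41 | -63862.30
Σ | 22009.34 |  |  | 1482773.93 | 1878562.05
x_c = 1482773.93 / 22009.34 = 67.37 cm
y_c = 1878562.05 / 22009.34 = 85.35 cm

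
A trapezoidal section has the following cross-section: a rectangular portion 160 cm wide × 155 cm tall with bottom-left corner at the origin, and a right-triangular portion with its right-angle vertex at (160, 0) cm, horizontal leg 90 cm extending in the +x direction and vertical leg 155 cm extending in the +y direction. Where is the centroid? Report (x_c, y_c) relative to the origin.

x_c = 104.15 cm, y_c = 71.83 cm

Part | A | x̄ᵢ | ȳᵢ | A·x̄ᵢ | A·ȳᵢ
rectangular portion | 24800.00 | 80.00 | 77.50 | 1984000.00 | 1922000.00
triangular portion | 6975.00 | 190.00 | 51.67 | 1325250.00 | 360375.00
Σ | 31775.00 |  |  | 3309250.00 | 2282375.00
x_c = 3309250.00 / 31775.00 = 104.15 cm
y_c = 2282375.00 / 31775.00 = 71.83 cm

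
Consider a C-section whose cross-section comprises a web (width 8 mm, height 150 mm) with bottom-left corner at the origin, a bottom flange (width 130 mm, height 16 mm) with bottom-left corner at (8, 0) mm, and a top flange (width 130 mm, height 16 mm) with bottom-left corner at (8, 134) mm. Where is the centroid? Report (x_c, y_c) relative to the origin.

Part | A | x̄ᵢ | ȳᵢ | A·x̄ᵢ | A·ȳᵢ
web | 1200.00 | 4.00 | 75.00 | 4800.00 | 90000.00
bottom flange | 2080.00 | 73.00 | 8.00 | 151840.00 | 16640.00
top flange | 2080.00 | 73.00 | 142.00 | 151840.00 | 295360.00
Σ | 5360.00 |  |  | 308480.00 | 402000.00
x_c = 308480.00 / 5360.00 = 57.55 mm
y_c = 402000.00 / 5360.00 = 75.00 mm

x_c = 57.55 mm, y_c = 75.00 mm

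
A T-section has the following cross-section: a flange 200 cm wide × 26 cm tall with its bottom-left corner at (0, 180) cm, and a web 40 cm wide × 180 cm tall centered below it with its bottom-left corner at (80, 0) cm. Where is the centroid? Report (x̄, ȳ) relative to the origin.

x̄ = 100.00 cm, ȳ = 133.19 cm

Part | A | x̄ᵢ | ȳᵢ | A·x̄ᵢ | A·ȳᵢ
web | 7200.00 | 100.00 | 90.00 | 720000.00 | 648000.00
flange | 5200.00 | 100.00 | 193.00 | 520000.00 | 1003600.00
Σ | 12400.00 |  |  | 1240000.00 | 1651600.00
x̄ = 1240000.00 / 12400.00 = 100.00 cm
ȳ = 1651600.00 / 12400.00 = 133.19 cm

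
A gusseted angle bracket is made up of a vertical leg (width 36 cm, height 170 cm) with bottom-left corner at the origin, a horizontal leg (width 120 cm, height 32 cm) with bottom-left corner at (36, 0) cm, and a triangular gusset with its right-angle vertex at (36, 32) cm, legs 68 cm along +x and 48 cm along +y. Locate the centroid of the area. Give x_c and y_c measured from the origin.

vertical leg: A = 36 × 170 = 6120.00, centroid at (18.00, 85.00).
horizontal leg: A = 120 × 32 = 3840.00, centroid at (96.00, 16.00).
gusset: A = ½·68·48 = 1632.00, centroid at (58.67, 48.00).
ΣA = 11592.00 cm², ΣAx_c = 574544.00 cm³, ΣAy_c = 659976.00 cm³.
x_c = 574544.00/11592.00 = 49.56 cm; y_c = 659976.00/11592.00 = 56.93 cm.

x_c = 49.56 cm, y_c = 56.93 cm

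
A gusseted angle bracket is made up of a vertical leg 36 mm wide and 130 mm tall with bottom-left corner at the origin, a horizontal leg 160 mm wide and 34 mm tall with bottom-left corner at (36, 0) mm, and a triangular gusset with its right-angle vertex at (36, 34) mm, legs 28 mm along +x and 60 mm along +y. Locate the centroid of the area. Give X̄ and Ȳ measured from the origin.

X̄ = 68.74 mm, Ȳ = 40.33 mm

Part | A | x̄ᵢ | ȳᵢ | A·x̄ᵢ | A·ȳᵢ
vertical leg | 4680.00 | 18.00 | 65.00 | 84240.00 | 304200.00
horizontal leg | 5440.00 | 116.00 | 17.00 | 631040.00 | 92480.00
gusset | 840.00 | 45.33 | 54.00 | 38080.00 | 45360.00
Σ | 10960.00 |  |  | 753360.00 | 442040.00
X̄ = 753360.00 / 10960.00 = 68.74 mm
Ȳ = 442040.00 / 10960.00 = 40.33 mm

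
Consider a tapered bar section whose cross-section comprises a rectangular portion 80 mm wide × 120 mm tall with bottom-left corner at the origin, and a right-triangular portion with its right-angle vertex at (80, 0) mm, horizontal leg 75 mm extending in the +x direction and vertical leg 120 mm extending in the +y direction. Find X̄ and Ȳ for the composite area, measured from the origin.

X̄ = 60.74 mm, Ȳ = 53.62 mm

rectangular portion: A = 80 × 120 = 9600.00, centroid at (40.00, 60.00).
triangular portion: A = ½·75·120 = 4500.00, centroid at (105.00, 40.00).
ΣA = 14100.00 mm², ΣAX̄ = 856500.00 mm³, ΣAȲ = 756000.00 mm³.
X̄ = 856500.00/14100.00 = 60.74 mm; Ȳ = 756000.00/14100.00 = 53.62 mm.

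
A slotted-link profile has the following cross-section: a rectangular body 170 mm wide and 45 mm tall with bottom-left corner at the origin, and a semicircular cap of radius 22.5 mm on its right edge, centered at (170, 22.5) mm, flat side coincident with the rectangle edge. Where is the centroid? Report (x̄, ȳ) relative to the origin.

x̄ = 93.90 mm, ȳ = 22.50 mm

Part | A | x̄ᵢ | ȳᵢ | A·x̄ᵢ | A·ȳᵢ
rectangular body | 7650.00 | 85.00 | 22.50 | 650250.00 | 172125.00
semicircular end | 795.22 | 179.55 | 22.50 | 142780.41 | 17892.35
Σ | 8445.22 |  |  | 793030.41 | 190017.35
x̄ = 793030.41 / 8445.22 = 93.90 mm
ȳ = 190017.35 / 8445.22 = 22.50 mm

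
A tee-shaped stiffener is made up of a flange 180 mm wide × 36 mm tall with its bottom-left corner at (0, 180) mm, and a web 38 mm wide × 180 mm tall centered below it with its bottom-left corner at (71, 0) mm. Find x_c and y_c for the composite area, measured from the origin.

Part | A | x̄ᵢ | ȳᵢ | A·x̄ᵢ | A·ȳᵢ
web | 6840.00 | 90.00 | 90.00 | 615600.00 | 615600.00
flange | 6480.00 | 90.00 | 198.00 | 583200.00 | 1283040.00
Σ | 13320.00 |  |  | 1198800.00 | 1898640.00
x_c = 1198800.00 / 13320.00 = 90.00 mm
y_c = 1898640.00 / 13320.00 = 142.54 mm

x_c = 90.00 mm, y_c = 142.54 mm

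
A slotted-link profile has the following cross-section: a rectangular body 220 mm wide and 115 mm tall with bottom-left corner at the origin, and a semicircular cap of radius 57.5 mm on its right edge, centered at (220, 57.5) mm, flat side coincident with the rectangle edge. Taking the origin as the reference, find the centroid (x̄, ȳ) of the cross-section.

rectangular body: A = 220 × 115 = 25300.00, centroid at (110.00, 57.50).
semicircular end: A = ½π·57.5² = 5193.45, centroid at (244.40, 57.50).
ΣA = 30493.45 mm²
ΣAx̄ = (25300.00)(110.00) + (5193.45)(244.40) = 4052297.56 mm³
ΣAȳ = (25300.00)(57.50) + (5193.45)(57.50) = 1753373.11 mm³
x̄ = 4052297.56 / 30493.45 = 132.89 mm
ȳ = 1753373.11 / 30493.45 = 57.50 mm

x̄ = 132.89 mm, ȳ = 57.50 mm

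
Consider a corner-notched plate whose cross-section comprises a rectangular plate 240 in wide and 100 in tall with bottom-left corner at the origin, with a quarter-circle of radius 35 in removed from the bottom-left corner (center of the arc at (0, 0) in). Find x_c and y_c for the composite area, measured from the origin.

x_c = 124.39 in, y_c = 51.47 in

plate: A = 240 × 100 = 24000.00, centroid at (120.00, 50.00).
removed quarter-circle: A = −¼π·35² = -962.11, centroid at (14.85, 14.85).
ΣA = 23037.89 in², ΣAx_c = 2865708.33 in³, ΣAy_c = 1185708.33 in³.
x_c = 2865708.33/23037.89 = 124.39 in; y_c = 1185708.33/23037.89 = 51.47 in.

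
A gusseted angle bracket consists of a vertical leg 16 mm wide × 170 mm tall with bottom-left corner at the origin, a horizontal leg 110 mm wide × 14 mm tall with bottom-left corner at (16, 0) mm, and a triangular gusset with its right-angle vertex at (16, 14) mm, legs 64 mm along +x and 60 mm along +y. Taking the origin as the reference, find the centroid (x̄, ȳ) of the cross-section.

x̄ = 32.81 mm, ȳ = 49.72 mm

Part | A | x̄ᵢ | ȳᵢ | A·x̄ᵢ | A·ȳᵢ
vertical leg | 2720.00 | 8.00 | 85.00 | 21760.00 | 231200.00
horizontal leg | 1540.00 | 71.00 | 7.00 | 109340.00 | 10780.00
gusset | 1920.00 | 37.33 | 34.00 | 71680.00 | 65280.00
Σ | 6180.00 |  |  | 202780.00 | 307260.00
x̄ = 202780.00 / 6180.00 = 32.81 mm
ȳ = 307260.00 / 6180.00 = 49.72 mm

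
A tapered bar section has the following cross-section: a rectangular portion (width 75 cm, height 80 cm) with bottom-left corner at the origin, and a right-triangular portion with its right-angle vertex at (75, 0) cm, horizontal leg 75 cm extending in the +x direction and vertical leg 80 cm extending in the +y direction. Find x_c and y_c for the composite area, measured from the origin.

x_c = 58.33 cm, y_c = 35.56 cm

rectangular portion: A = 75 × 80 = 6000.00, centroid at (37.50, 40.00).
triangular portion: A = ½·75·80 = 3000.00, centroid at (100.00, 26.67).
ΣA = 9000.00 cm², ΣAx_c = 525000.00 cm³, ΣAy_c = 320000.00 cm³.
x_c = 525000.00/9000.00 = 58.33 cm; y_c = 320000.00/9000.00 = 35.56 cm.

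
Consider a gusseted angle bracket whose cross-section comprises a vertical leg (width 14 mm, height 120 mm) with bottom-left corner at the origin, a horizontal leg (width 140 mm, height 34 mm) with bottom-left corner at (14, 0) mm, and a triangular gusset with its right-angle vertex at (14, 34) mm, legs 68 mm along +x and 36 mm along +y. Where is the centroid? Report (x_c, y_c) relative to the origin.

x_c = 59.56 mm, y_c = 31.06 mm

vertical leg: A = 14 × 120 = 1680.00, centroid at (7.00, 60.00).
horizontal leg: A = 140 × 34 = 4760.00, centroid at (84.00, 17.00).
gusset: A = ½·68·36 = 1224.00, centroid at (36.67, 46.00).
ΣA = 7664.00 mm², ΣAx_c = 456480.00 mm³, ΣAy_c = 238024.00 mm³.
x_c = 456480.00/7664.00 = 59.56 mm; y_c = 238024.00/7664.00 = 31.06 mm.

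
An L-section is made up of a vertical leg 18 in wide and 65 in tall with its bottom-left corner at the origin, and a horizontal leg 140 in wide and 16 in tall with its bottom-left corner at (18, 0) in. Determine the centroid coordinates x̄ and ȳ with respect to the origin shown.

x̄ = 60.89 in, ȳ = 16.41 in

vertical leg: A = 18 × 65 = 1170.00, centroid at (9.00, 32.50).
horizontal leg: A = 140 × 16 = 2240.00, centroid at (88.00, 8.00).
ΣA = 3410.00 in², ΣAx̄ = 207650.00 in³, ΣAȳ = 55945.00 in³.
x̄ = 207650.00/3410.00 = 60.89 in; ȳ = 55945.00/3410.00 = 16.41 in.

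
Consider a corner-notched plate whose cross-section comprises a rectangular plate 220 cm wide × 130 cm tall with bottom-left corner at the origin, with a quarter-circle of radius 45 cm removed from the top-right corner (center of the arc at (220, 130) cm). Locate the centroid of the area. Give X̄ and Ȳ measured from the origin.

X̄ = 104.65 cm, Ȳ = 62.30 cm

plate: A = 220 × 130 = 28600.00, centroid at (110.00, 65.00).
removed quarter-circle: A = −¼π·45² = -1590.43, centroid at (200.90, 110.90).
ΣA = 27009.57 cm², ΣAX̄ = 2826480.12 cm³, ΣAȲ = 1682618.93 cm³.
X̄ = 2826480.12/27009.57 = 104.65 cm; Ȳ = 1682618.93/27009.57 = 62.30 cm.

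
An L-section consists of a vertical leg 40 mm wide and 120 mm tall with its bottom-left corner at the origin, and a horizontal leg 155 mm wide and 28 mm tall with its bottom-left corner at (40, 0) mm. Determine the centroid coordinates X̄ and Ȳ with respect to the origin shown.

X̄ = 66.30 mm, Ȳ = 38.16 mm

vertical leg: A = 40 × 120 = 4800.00, centroid at (20.00, 60.00).
horizontal leg: A = 155 × 28 = 4340.00, centroid at (117.50, 14.00).
ΣA = 9140.00 mm²
ΣAX̄ = (4800.00)(20.00) + (4340.00)(117.50) = 605950.00 mm³
ΣAȲ = (4800.00)(60.00) + (4340.00)(14.00) = 348760.00 mm³
X̄ = 605950.00 / 9140.00 = 66.30 mm
Ȳ = 348760.00 / 9140.00 = 38.16 mm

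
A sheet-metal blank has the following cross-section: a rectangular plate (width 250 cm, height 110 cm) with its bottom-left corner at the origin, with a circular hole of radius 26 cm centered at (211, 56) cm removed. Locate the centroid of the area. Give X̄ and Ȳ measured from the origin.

X̄ = 117.80 cm, Ȳ = 54.92 cm

plate: A = 250 × 110 = 27500.00, centroid at (125.00, 55.00).
hole: A = −π·26² = -2123.72, centroid at (211.00, 56.00).
ΣA = 25376.28 cm²
ΣAX̄ = (27500.00)(125.00) + (-2123.72)(211.00) = 2989395.79 cm³
ΣAȲ = (27500.00)(55.00) + (-2123.72)(56.00) = 1393571.87 cm³
X̄ = 2989395.79 / 25376.28 = 117.80 cm
Ȳ = 1393571.87 / 25376.28 = 54.92 cm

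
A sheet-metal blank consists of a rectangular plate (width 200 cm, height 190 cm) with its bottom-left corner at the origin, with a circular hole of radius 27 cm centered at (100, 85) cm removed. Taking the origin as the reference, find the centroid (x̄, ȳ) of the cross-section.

Part | A | x̄ᵢ | ȳᵢ | A·x̄ᵢ | A·ȳᵢ
plate | 38000.00 | 100.00 | 95.00 | 3800000.00 | 3610000.00
hole | -2290.22 | 100.00 | 85.00 | -229022.10 | -194668.79
Σ | 35709.78 |  |  | 3570977.90 | 3415331.21
x̄ = 3570977.90 / 35709.78 = 100.00 cm
ȳ = 3415331.21 / 35709.78 = 95.64 cm

x̄ = 100.00 cm, ȳ = 95.64 cm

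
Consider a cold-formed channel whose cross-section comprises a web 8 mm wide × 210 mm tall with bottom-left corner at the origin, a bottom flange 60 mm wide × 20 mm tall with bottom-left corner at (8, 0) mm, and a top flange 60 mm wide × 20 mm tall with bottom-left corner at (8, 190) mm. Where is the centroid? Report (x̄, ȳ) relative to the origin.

x̄ = 24.00 mm, ȳ = 105.00 mm

Part | A | x̄ᵢ | ȳᵢ | A·x̄ᵢ | A·ȳᵢ
web | 1680.00 | 4.00 | 105.00 | 6720.00 | 176400.00
bottom flange | 1200.00 | 38.00 | 10.00 | 45600.00 | 12000.00
top flange | 1200.00 | 38.00 | 200.00 | 45600.00 | 240000.00
Σ | 4080.00 |  |  | 97920.00 | 428400.00
x̄ = 97920.00 / 4080.00 = 24.00 mm
ȳ = 428400.00 / 4080.00 = 105.00 mm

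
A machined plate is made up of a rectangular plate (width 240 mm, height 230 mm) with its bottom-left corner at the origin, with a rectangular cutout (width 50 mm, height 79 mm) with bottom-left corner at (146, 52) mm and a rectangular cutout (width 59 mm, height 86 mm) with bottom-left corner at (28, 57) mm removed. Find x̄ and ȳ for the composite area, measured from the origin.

x̄ = 122.51 mm, ȳ = 118.66 mm

plate: A = 240 × 230 = 55200.00, centroid at (120.00, 115.00).
hole 1: A = −(50 × 79) = -3950.00, centroid at (171.00, 91.50).
hole 2: A = −(59 × 86) = -5074.00, centroid at (57.50, 100.00).
ΣA = 46176.00 mm², ΣAx̄ = 5656795.00 mm³, ΣAȳ = 5479175.00 mm³.
x̄ = 5656795.00/46176.00 = 122.51 mm; ȳ = 5479175.00/46176.00 = 118.66 mm.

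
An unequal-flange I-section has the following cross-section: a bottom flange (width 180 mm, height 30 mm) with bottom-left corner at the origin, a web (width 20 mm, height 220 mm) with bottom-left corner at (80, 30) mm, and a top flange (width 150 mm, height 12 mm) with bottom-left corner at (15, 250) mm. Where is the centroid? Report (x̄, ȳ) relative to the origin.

Part | A | x̄ᵢ | ȳᵢ | A·x̄ᵢ | A·ȳᵢ
bottom flange | 5400.00 | 90.00 | 15.00 | 486000.00 | 81000.00
web | 4400.00 | 90.00 | 140.00 | 396000.00 | 616000.00
top flange | 1800.00 | 90.00 | 256.00 | 162000.00 | 460800.00
Σ | 11600.00 |  |  | 1044000.00 | 1157800.00
x̄ = 1044000.00 / 11600.00 = 90.00 mm
ȳ = 1157800.00 / 11600.00 = 99.81 mm

x̄ = 90.00 mm, ȳ = 99.81 mm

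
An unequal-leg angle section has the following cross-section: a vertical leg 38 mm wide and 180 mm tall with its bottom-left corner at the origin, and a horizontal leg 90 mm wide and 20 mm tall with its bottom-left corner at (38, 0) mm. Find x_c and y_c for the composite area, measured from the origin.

vertical leg: A = 38 × 180 = 6840.00, centroid at (19.00, 90.00).
horizontal leg: A = 90 × 20 = 1800.00, centroid at (83.00, 10.00).
ΣA = 8640.00 mm²
ΣAx_c = (6840.00)(19.00) + (1800.00)(83.00) = 279360.00 mm³
ΣAy_c = (6840.00)(90.00) + (1800.00)(10.00) = 633600.00 mm³
x_c = 279360.00 / 8640.00 = 32.33 mm
y_c = 633600.00 / 8640.00 = 73.33 mm

x_c = 32.33 mm, y_c = 73.33 mm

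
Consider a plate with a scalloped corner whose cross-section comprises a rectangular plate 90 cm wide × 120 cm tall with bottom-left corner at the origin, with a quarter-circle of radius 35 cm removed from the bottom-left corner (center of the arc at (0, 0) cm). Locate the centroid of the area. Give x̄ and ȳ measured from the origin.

x̄ = 47.95 cm, ȳ = 64.42 cm

Part | A | x̄ᵢ | ȳᵢ | A·x̄ᵢ | A·ȳᵢ
plate | 10800.00 | 45.00 | 60.00 | 486000.00 | 648000.00
removed quarter-circle | -962.11 | 14.85 | 14.85 | -14291.67 | -14291.67
Σ | 9837.89 |  |  | 471708.33 | 633708.33
x̄ = 471708.33 / 9837.89 = 47.95 cm
ȳ = 633708.33 / 9837.89 = 64.42 cm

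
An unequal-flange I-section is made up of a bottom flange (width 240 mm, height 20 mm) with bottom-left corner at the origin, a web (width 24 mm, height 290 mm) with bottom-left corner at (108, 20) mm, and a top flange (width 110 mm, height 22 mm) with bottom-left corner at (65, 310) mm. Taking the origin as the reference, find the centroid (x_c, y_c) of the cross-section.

Part | A | x̄ᵢ | ȳᵢ | A·x̄ᵢ | A·ȳᵢ
bottom flange | 4800.00 | 120.00 | 10.00 | 576000.00 | 48000.00
web | 6960.00 | 120.00 | 165.00 | 835200.00 | 1148400.00
top flange | 2420.00 | 120.00 | 321.00 | 290400.00 | 776820.00
Σ | 14180.00 |  |  | 1701600.00 | 1973220.00
x_c = 1701600.00 / 14180.00 = 120.00 mm
y_c = 1973220.00 / 14180.00 = 139.16 mm

x_c = 120.00 mm, y_c = 139.16 mm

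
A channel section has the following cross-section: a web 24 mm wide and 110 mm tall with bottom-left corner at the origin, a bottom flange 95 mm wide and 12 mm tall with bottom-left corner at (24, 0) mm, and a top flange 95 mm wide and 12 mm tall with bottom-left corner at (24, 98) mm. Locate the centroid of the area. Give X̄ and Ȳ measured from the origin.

Part | A | x̄ᵢ | ȳᵢ | A·x̄ᵢ | A·ȳᵢ
web | 2640.00 | 12.00 | 55.00 | 31680.00 | 145200.00
bottom flange | 1140.00 | 71.50 | 6.00 | 81510.00 | 6840.00
top flange | 1140.00 | 71.50 | 104.00 | 81510.00 | 118560.00
Σ | 4920.00 |  |  | 194700.00 | 270600.00
X̄ = 194700.00 / 4920.00 = 39.57 mm
Ȳ = 270600.00 / 4920.00 = 55.00 mm

X̄ = 39.57 mm, Ȳ = 55.00 mm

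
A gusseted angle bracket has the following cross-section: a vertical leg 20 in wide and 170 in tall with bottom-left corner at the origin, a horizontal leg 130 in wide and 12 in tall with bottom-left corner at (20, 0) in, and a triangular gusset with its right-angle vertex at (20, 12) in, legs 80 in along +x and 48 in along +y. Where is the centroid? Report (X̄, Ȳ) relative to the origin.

Part | A | x̄ᵢ | ȳᵢ | A·x̄ᵢ | A·ȳᵢ
vertical leg | 3400.00 | 10.00 | 85.00 | 34000.00 | 289000.00
horizontal leg | 1560.00 | 85.00 | 6.00 | 132600.00 | 9360.00
gusset | 1920.00 | 46.67 | 28.00 | 89600.00 | 53760.00
Σ | 6880.00 |  |  | 256200.00 | 352120.00
X̄ = 256200.00 / 6880.00 = 37.24 in
Ȳ = 352120.00 / 6880.00 = 51.18 in

X̄ = 37.24 in, Ȳ = 51.18 in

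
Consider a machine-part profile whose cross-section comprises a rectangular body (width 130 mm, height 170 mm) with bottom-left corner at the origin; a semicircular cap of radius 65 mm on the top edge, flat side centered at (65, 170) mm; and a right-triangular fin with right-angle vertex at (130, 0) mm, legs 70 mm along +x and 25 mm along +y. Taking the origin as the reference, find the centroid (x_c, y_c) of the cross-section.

Part | A | x̄ᵢ | ȳᵢ | A·x̄ᵢ | A·ȳᵢ
rectangular body | 22100.00 | 65.00 | 85.00 | 1436500.00 | 1878500.00
semicircular top | 6636.61 | 65.00 | 197.59 | 431379.94 | 1311307.80
triangular fin | 875.00 | 153.33 | 8.33 | 134166.67 | 7291.67
Σ | 29611.61 |  |  | 2002046.61 | 3197099.46
x_c = 2002046.61 / 29611.61 = 67.61 mm
y_c = 3197099.46 / 29611.61 = 107.97 mm

x_c = 67.61 mm, y_c = 107.97 mm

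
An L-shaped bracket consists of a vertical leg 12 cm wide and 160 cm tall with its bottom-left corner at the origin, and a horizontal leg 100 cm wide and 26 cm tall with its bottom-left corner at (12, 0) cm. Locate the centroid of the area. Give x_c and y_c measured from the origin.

vertical leg: A = 12 × 160 = 1920.00, centroid at (6.00, 80.00).
horizontal leg: A = 100 × 26 = 2600.00, centroid at (62.00, 13.00).
ΣA = 4520.00 cm²
ΣAx_c = (1920.00)(6.00) + (2600.00)(62.00) = 172720.00 cm³
ΣAy_c = (1920.00)(80.00) + (2600.00)(13.00) = 187400.00 cm³
x_c = 172720.00 / 4520.00 = 38.21 cm
y_c = 187400.00 / 4520.00 = 41.46 cm

x_c = 38.21 cm, y_c = 41.46 cm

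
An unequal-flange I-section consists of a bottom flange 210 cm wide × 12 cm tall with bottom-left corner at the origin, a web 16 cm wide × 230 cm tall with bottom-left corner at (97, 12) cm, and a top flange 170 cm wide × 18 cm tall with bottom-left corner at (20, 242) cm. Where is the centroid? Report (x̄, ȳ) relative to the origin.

x̄ = 105.00 cm, ȳ = 135.05 cm

bottom flange: A = 210 × 12 = 2520.00, centroid at (105.00, 6.00).
web: A = 16 × 230 = 3680.00, centroid at (105.00, 127.00).
top flange: A = 170 × 18 = 3060.00, centroid at (105.00, 251.00).
ΣA = 9260.00 cm², ΣAx̄ = 972300.00 cm³, ΣAȳ = 1250540.00 cm³.
x̄ = 972300.00/9260.00 = 105.00 cm; ȳ = 1250540.00/9260.00 = 135.05 cm.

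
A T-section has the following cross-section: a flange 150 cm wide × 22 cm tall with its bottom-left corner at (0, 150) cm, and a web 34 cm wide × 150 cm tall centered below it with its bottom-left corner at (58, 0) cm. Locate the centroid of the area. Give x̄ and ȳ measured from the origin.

web: A = 34 × 150 = 5100.00, centroid at (75.00, 75.00).
flange: A = 150 × 22 = 3300.00, centroid at (75.00, 161.00).
ΣA = 8400.00 cm²
ΣAx̄ = (5100.00)(75.00) + (3300.00)(75.00) = 630000.00 cm³
ΣAȳ = (5100.00)(75.00) + (3300.00)(161.00) = 913800.00 cm³
x̄ = 630000.00 / 8400.00 = 75.00 cm
ȳ = 913800.00 / 8400.00 = 108.79 cm

x̄ = 75.00 cm, ȳ = 108.79 cm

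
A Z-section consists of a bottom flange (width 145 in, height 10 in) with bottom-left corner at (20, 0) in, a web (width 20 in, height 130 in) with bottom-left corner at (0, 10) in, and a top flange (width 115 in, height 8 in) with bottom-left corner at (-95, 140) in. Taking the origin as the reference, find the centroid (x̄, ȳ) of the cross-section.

bottom flange: A = 145 × 10 = 1450.00, centroid at (92.50, 5.00).
web: A = 20 × 130 = 2600.00, centroid at (10.00, 75.00).
top flange: A = 115 × 8 = 920.00, centroid at (-37.50, 144.00).
ΣA = 4970.00 in²
ΣAx̄ = (1450.00)(92.50) + (2600.00)(10.00) + (920.00)(-37.50) = 125625.00 in³
ΣAȳ = (1450.00)(5.00) + (2600.00)(75.00) + (920.00)(144.00) = 334730.00 in³
x̄ = 125625.00 / 4970.00 = 25.28 in
ȳ = 334730.00 / 4970.00 = 67.35 in

x̄ = 25.28 in, ȳ = 67.35 in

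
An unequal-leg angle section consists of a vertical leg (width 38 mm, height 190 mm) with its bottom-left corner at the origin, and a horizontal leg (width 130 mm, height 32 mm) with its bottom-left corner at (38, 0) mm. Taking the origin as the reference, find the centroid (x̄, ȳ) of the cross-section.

Part | A | x̄ᵢ | ȳᵢ | A·x̄ᵢ | A·ȳᵢ
vertical leg | 7220.00 | 19.00 | 95.00 | 137180.00 | 685900.00
horizontal leg | 4160.00 | 103.00 | 16.00 | 428480.00 | 66560.00
Σ | 11380.00 |  |  | 565660.00 | 752460.00
x̄ = 565660.00 / 11380.00 = 49.71 mm
ȳ = 752460.00 / 11380.00 = 66.12 mm

x̄ = 49.71 mm, ȳ = 66.12 mm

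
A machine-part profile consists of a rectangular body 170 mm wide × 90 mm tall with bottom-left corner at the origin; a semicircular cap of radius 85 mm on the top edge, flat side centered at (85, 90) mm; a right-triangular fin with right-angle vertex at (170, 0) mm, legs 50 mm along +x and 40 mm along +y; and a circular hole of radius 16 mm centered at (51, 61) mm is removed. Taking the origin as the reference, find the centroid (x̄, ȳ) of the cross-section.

rectangular body: A = 170 × 90 = 15300.00, centroid at (85.00, 45.00).
semicircular top: A = ½π·85² = 11349.00, centroid at (85.00, 126.08).
triangular fin: A = ½·50·40 = 1000.00, centroid at (186.67, 13.33).
hole: A = −π·16² = -804.25, centroid at (51.00, 61.00).
ΣA = 26844.76 mm², ΣAx̄ = 2410815.33 mm³, ΣAȳ = 2083601.20 mm³.
x̄ = 2410815.33/26844.76 = 89.81 mm; ȳ = 2083601.20/26844.76 = 77.62 mm.

x̄ = 89.81 mm, ȳ = 77.62 mm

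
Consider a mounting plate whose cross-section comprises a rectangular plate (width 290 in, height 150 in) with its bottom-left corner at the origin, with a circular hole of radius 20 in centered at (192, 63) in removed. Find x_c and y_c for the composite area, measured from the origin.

x_c = 143.60 in, y_c = 75.36 in

plate: A = 290 × 150 = 43500.00, centroid at (145.00, 75.00).
hole: A = −π·20² = -1256.64, centroid at (192.00, 63.00).
ΣA = 42243.36 in²
ΣAx_c = (43500.00)(145.00) + (-1256.64)(192.00) = 6066225.68 in³
ΣAy_c = (43500.00)(75.00) + (-1256.64)(63.00) = 3183331.87 in³
x_c = 6066225.68 / 42243.36 = 143.60 in
y_c = 3183331.87 / 42243.36 = 75.36 in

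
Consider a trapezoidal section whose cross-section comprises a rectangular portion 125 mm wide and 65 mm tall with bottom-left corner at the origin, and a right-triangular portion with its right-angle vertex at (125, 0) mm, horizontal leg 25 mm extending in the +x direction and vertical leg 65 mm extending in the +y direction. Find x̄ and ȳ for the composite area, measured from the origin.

rectangular portion: A = 125 × 65 = 8125.00, centroid at (62.50, 32.50).
triangular portion: A = ½·25·65 = 812.50, centroid at (133.33, 21.67).
ΣA = 8937.50 mm²
ΣAx̄ = (8125.00)(62.50) + (812.50)(133.33) = 616145.83 mm³
ΣAȳ = (8125.00)(32.50) + (812.50)(21.67) = 281666.67 mm³
x̄ = 616145.83 / 8937.50 = 68.94 mm
ȳ = 281666.67 / 8937.50 = 31.52 mm

x̄ = 68.94 mm, ȳ = 31.52 mm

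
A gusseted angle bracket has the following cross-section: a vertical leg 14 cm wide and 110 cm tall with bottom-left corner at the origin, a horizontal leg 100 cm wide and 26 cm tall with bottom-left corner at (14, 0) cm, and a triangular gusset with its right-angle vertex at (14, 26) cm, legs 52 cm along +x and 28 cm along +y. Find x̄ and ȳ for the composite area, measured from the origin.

Part | A | x̄ᵢ | ȳᵢ | A·x̄ᵢ | A·ȳᵢ
vertical leg | 1540.00 | 7.00 | 55.00 | 10780.00 | 84700.00
horizontal leg | 2600.00 | 64.00 | 13.00 | 166400.00 | 33800.00
gusset | 728.00 | 31.33 | 35.33 | 22810.67 | 25722.67
Σ | 4868.00 |  |  | 199990.67 | 144222.67
x̄ = 199990.67 / 4868.00 = 41.08 cm
ȳ = 144222.67 / 4868.00 = 29.63 cm

x̄ = 41.08 cm, ȳ = 29.63 cm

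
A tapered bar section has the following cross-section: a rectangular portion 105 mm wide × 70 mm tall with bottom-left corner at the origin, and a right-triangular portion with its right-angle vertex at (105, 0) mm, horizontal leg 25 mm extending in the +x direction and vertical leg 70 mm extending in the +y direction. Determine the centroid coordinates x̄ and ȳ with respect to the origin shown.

rectangular portion: A = 105 × 70 = 7350.00, centroid at (52.50, 35.00).
triangular portion: A = ½·25·70 = 875.00, centroid at (113.33, 23.33).
ΣA = 8225.00 mm², ΣAx̄ = 485041.67 mm³, ΣAȳ = 277666.67 mm³.
x̄ = 485041.67/8225.00 = 58.97 mm; ȳ = 277666.67/8225.00 = 33.76 mm.

x̄ = 58.97 mm, ȳ = 33.76 mm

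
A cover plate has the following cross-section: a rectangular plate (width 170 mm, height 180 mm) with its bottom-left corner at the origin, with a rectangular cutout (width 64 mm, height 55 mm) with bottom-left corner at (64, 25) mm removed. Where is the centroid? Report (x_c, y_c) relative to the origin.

Part | A | x̄ᵢ | ȳᵢ | A·x̄ᵢ | A·ȳᵢ
plate | 30600.00 | 85.00 | 90.00 | 2601000.00 | 2754000.00
hole | -3520.00 | 96.00 | 52.50 | -337920.00 | -184800.00
Σ | 27080.00 |  |  | 2263080.00 | 2569200.00
x_c = 2263080.00 / 27080.00 = 83.57 mm
y_c = 2569200.00 / 27080.00 = 94.87 mm

x_c = 83.57 mm, y_c = 94.87 mm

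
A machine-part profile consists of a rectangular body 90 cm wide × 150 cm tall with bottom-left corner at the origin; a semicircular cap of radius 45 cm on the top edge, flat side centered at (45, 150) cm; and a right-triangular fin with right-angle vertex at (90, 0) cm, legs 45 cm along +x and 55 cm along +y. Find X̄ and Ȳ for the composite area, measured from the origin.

X̄ = 49.14 cm, Ȳ = 87.79 cm

rectangular body: A = 90 × 150 = 13500.00, centroid at (45.00, 75.00).
semicircular top: A = ½π·45² = 3180.86, centroid at (45.00, 169.10).
triangular fin: A = ½·45·55 = 1237.50, centroid at (105.00, 18.33).
ΣA = 17918.36 cm²
ΣAX̄ = (13500.00)(45.00) + (3180.86)(45.00) + (1237.50)(105.00) = 880576.32 cm³
ΣAȲ = (13500.00)(75.00) + (3180.86)(169.10) + (1237.50)(18.33) = 1573066.88 cm³
X̄ = 880576.32 / 17918.36 = 49.14 cm
Ȳ = 1573066.88 / 17918.36 = 87.79 cm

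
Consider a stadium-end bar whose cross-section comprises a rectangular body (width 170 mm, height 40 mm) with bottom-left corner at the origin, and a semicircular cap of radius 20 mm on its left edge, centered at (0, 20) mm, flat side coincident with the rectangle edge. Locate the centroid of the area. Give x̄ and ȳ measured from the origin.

rectangular body: A = 170 × 40 = 6800.00, centroid at (85.00, 20.00).
semicircular end: A = ½π·20² = 628.32, centroid at (-8.49, 20.00).
ΣA = 7428.32 mm²
ΣAx̄ = (6800.00)(85.00) + (628.32)(-8.49) = 572666.67 mm³
ΣAȳ = (6800.00)(20.00) + (628.32)(20.00) = 148566.37 mm³
x̄ = 572666.67 / 7428.32 = 77.09 mm
ȳ = 148566.37 / 7428.32 = 20.00 mm

x̄ = 77.09 mm, ȳ = 20.00 mm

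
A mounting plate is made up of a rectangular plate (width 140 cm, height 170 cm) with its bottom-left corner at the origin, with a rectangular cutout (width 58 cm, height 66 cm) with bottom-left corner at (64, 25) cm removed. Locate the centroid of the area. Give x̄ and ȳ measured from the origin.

plate: A = 140 × 170 = 23800.00, centroid at (70.00, 85.00).
hole: A = −(58 × 66) = -3828.00, centroid at (93.00, 58.00).
ΣA = 19972.00 cm², ΣAx̄ = 1309996.00 cm³, ΣAȳ = 1800976.00 cm³.
x̄ = 1309996.00/19972.00 = 65.59 cm; ȳ = 1800976.00/19972.00 = 90.18 cm.

x̄ = 65.59 cm, ȳ = 90.18 cm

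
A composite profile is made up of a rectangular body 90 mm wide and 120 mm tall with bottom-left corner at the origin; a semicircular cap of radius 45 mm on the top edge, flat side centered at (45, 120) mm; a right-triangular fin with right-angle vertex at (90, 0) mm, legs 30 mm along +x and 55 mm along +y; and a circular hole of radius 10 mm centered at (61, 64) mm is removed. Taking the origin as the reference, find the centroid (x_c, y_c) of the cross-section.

rectangular body: A = 90 × 120 = 10800.00, centroid at (45.00, 60.00).
semicircular top: A = ½π·45² = 3180.86, centroid at (45.00, 139.10).
triangular fin: A = ½·30·55 = 825.00, centroid at (100.00, 18.33).
hole: A = −π·10² = -314.16, centroid at (61.00, 64.00).
ΣA = 14491.70 mm², ΣAx_c = 692475.10 mm³, ΣAy_c = 1085472.31 mm³.
x_c = 692475.10/14491.70 = 47.78 mm; y_c = 1085472.31/14491.70 = 74.90 mm.

x_c = 47.78 mm, y_c = 74.90 mm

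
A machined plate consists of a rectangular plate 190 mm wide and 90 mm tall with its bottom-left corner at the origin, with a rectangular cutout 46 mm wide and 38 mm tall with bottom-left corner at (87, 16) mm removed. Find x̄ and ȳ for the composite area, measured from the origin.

plate: A = 190 × 90 = 17100.00, centroid at (95.00, 45.00).
hole: A = −(46 × 38) = -1748.00, centroid at (110.00, 35.00).
ΣA = 15352.00 mm²
ΣAx̄ = (17100.00)(95.00) + (-1748.00)(110.00) = 1432220.00 mm³
ΣAȳ = (17100.00)(45.00) + (-1748.00)(35.00) = 708320.00 mm³
x̄ = 1432220.00 / 15352.00 = 93.29 mm
ȳ = 708320.00 / 15352.00 = 46.14 mm

x̄ = 93.29 mm, ȳ = 46.14 mm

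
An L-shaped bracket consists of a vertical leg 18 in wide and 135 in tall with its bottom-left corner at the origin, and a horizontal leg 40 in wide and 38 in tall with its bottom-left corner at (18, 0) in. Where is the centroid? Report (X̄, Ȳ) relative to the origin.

Part | A | x̄ᵢ | ȳᵢ | A·x̄ᵢ | A·ȳᵢ
vertical leg | 2430.00 | 9.00 | 67.50 | 21870.00 | 164025.00
horizontal leg | 1520.00 | 38.00 | 19.00 | 57760.00 | 28880.00
Σ | 3950.00 |  |  | 79630.00 | 192905.00
X̄ = 79630.00 / 3950.00 = 20.16 in
Ȳ = 192905.00 / 3950.00 = 48.84 in

X̄ = 20.16 in, Ȳ = 48.84 in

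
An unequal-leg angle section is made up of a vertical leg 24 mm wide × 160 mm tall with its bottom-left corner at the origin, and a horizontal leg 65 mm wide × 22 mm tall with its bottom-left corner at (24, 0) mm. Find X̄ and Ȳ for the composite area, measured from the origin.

X̄ = 24.07 mm, Ȳ = 61.28 mm

vertical leg: A = 24 × 160 = 3840.00, centroid at (12.00, 80.00).
horizontal leg: A = 65 × 22 = 1430.00, centroid at (56.50, 11.00).
ΣA = 5270.00 mm²
ΣAX̄ = (3840.00)(12.00) + (1430.00)(56.50) = 126875.00 mm³
ΣAȲ = (3840.00)(80.00) + (1430.00)(11.00) = 322930.00 mm³
X̄ = 126875.00 / 5270.00 = 24.07 mm
Ȳ = 322930.00 / 5270.00 = 61.28 mm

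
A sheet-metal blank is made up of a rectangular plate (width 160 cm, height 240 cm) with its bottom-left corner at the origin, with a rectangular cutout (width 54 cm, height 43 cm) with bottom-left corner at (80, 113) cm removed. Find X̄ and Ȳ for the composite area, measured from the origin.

plate: A = 160 × 240 = 38400.00, centroid at (80.00, 120.00).
hole: A = −(54 × 43) = -2322.00, centroid at (107.00, 134.50).
ΣA = 36078.00 cm², ΣAX̄ = 2823546.00 cm³, ΣAȲ = 4295691.00 cm³.
X̄ = 2823546.00/36078.00 = 78.26 cm; Ȳ = 4295691.00/36078.00 = 119.07 cm.

X̄ = 78.26 cm, Ȳ = 119.07 cm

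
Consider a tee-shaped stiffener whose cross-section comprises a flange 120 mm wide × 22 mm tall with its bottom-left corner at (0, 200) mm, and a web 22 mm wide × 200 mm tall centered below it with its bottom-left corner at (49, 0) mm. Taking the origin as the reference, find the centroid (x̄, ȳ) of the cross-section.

x̄ = 60.00 mm, ȳ = 141.62 mm

web: A = 22 × 200 = 4400.00, centroid at (60.00, 100.00).
flange: A = 120 × 22 = 2640.00, centroid at (60.00, 211.00).
ΣA = 7040.00 mm², ΣAx̄ = 422400.00 mm³, ΣAȳ = 997040.00 mm³.
x̄ = 422400.00/7040.00 = 60.00 mm; ȳ = 997040.00/7040.00 = 141.62 mm.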